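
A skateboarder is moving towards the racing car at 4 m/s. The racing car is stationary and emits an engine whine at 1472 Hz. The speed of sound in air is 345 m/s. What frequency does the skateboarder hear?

1489 Hz

Moving observer, stationary source: f' = f · (v + v_o)/v.
f' = 1472 × (345 + 4)/345 = 1472 × 349/345 ≈ 1489 Hz.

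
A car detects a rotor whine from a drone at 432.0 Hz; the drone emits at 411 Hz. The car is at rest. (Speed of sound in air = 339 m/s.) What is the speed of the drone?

f' > f, so the drone is approaching.
f' = f · v/(v − v_s) ⇒ v_s = v · |1 − f/f'|.
v_s = 339 × |1 − 411/432.0| = 339 × 0.04861 ≈ 16.5 m/s.

16.5 m/s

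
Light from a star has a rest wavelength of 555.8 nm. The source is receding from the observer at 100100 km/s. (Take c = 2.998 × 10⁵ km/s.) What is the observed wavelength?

β = v/c = 100100/299800 = 0.3339.
Relativistic Doppler for wavelength: λ' = λ₀ · √((1 + β)/(1 − β)).
λ' = 555.8 × √(1.3339/0.6661) = 555.8 × 1.41510 ≈ 786.5 nm.

786.5 nm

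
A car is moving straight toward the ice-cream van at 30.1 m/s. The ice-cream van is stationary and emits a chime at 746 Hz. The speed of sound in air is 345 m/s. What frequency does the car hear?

Moving observer, stationary source: f' = f · (v + v_o)/v.
f' = 746 × (345 + 30.1)/345 = 746 × 375.1/345 ≈ 811 Hz.

811 Hz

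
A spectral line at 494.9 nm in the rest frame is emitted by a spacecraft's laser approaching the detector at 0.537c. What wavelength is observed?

Relativistic Doppler for wavelength: λ' = λ₀ · √((1 − β)/(1 + β)).
λ' = 494.9 × √(0.4630/1.5370) = 494.9 × 0.54885 ≈ 271.6 nm.

271.6 nm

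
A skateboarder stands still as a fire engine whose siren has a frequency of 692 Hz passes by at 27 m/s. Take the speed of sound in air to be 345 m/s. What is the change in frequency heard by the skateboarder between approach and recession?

Approaching: f₁ = f · v/(v − v_s) = 692 × 345/318 ≈ 751 Hz.
Receding: f₂ = f · v/(v + v_s) = 692 × 345/372 ≈ 642 Hz.
Drop: f₁ − f₂ = 2f·v·v_s/(v² − v_s²) = 2 × 692 × 345 × 27/(345² − 27²) ≈ 109 Hz.

109 Hz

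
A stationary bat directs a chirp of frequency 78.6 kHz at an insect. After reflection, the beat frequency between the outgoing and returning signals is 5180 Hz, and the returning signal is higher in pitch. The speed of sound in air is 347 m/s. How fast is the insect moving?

11.1 m/s

Double Doppler shift off a moving reflector: f₂ = f₀ · (v + u)/(v − u) (u > 0 toward emitter).
Returning signal is higher, so f₂ = f₀ + Δf = 78600 + 5180 = 83780 Hz.
Rearranging, u = v · (f₂ − f₀)/(f₂ + f₀) = 347 × 5180/162380 ≈ 11.1 m/s.
So the insect is moving at 11.1 m/s toward the emitter.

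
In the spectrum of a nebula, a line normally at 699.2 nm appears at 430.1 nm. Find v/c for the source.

λ'/λ₀ = 0.6151 < 1 (blueshift), so the source is approaching.
λ'/λ₀ = √((1 − β)/(1 + β)) for an approaching source ⇒ β = (1 − r²)/(1 + r²) with r = λ'/λ₀.
β = (1 − 0.3784)/(1 + 0.3784) ≈ 0.451.

0.451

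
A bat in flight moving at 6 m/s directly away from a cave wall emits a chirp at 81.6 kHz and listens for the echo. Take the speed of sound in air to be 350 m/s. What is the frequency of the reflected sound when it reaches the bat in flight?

78.8 kHz

The cave wall receives the sound from a moving source: f₁ = f₀ · v/(v + v_e) = 81.6 × 350/356 ≈ 80.2 kHz.
On the return leg the bat in flight is a moving observer: f₂ = f₁ · (v − v_e)/v = 80.2 × 344/350 ≈ 78.8 kHz.
Equivalently f₂ = f₀ · (v − v_e)/(v + v_e).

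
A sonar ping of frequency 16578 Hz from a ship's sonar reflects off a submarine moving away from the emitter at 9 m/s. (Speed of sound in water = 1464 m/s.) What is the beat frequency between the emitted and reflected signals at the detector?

The submarine first receives the wave as a moving observer: f₁ = f₀ · (v − u)/v = 16578 × (1464 − 9)/1464 ≈ 16476 Hz.
On reflection it acts as a source moving away from the stationary detector: f₂ = f₁ · v/(v + u) = 16476 × 1464/1473 ≈ 16375 Hz.
Equivalently f₂ = f₀ · (v − u)/(v + u).
Beat frequency: |f₂ − f₀| = 2u·f₀/(v + u) = 2 × 9 × 16578/1473 ≈ 203 Hz.

203 Hz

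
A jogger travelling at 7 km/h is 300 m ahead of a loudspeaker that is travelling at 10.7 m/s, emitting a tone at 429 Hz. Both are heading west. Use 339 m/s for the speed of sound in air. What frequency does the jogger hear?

7 km/h = 1.944 m/s.
The jogger is ahead, so the loudspeaker is moving toward it while the jogger is moving away from the loudspeaker.
General Doppler shift: f' = f · (v − v_o)/(v − v_s).
f' = 429 × (339 − 1.944)/(339 − 10.7) = 429 × 337.06/328.3 ≈ 440 Hz.

440 Hz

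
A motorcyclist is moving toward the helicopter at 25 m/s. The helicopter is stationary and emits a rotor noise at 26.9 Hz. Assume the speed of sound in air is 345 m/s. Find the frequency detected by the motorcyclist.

28.8 Hz

Moving observer, stationary source: f' = f · (v + v_o)/v.
f' = 26.9 × (345 + 25)/345 = 26.9 × 370/345 ≈ 28.8 Hz.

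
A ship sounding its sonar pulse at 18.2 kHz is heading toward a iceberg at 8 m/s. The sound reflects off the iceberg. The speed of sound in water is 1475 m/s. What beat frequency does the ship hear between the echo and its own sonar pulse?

199 Hz

The iceberg receives the sound from a moving source: f₁ = f₀ · v/(v − v_e) = 18.2 × 1475/1467 ≈ 18.2993 kHz.
On the return leg the ship is a moving observer: f₂ = f₁ · (v + v_e)/v = 18.2993 × 1483/1475 ≈ 18.3985 kHz.
Beat against the emitted tone (with f₀ = 18200 Hz): |f₂ − f₀| = 2v_e·f₀/(v − v_e) = 2 × 8 × 18200/1467 ≈ 199 Hz.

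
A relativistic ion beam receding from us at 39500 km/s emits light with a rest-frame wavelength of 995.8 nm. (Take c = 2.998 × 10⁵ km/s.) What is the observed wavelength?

1136.9 nm

β = v/c = 39500/299800 = 0.1318.
Relativistic Doppler for wavelength: λ' = λ₀ · √((1 + β)/(1 − β)).
λ' = 995.8 × √(1.1318/0.8682) = 995.8 × 1.14171 ≈ 1136.9 nm.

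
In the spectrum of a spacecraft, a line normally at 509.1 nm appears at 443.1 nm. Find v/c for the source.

λ'/λ₀ = 0.8704 < 1 (blueshift), so the source is approaching.
λ'/λ₀ = √((1 − β)/(1 + β)) for an approaching source ⇒ β = (1 − r²)/(1 + r²) with r = λ'/λ₀.
β = (1 − 0.7575)/(1 + 0.7575) ≈ 0.138.

0.138c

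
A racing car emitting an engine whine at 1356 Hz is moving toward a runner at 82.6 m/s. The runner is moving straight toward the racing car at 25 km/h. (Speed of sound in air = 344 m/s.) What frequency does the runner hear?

25 km/h = 6.944 m/s.
With source approaching and observer approaching, f' = f · (v + v_o)/(v − v_s).
f' = 1356 × (344 + 6.944)/(344 − 82.6) = 1356 × 350.94/261.4 ≈ 1821 Hz.

1821 Hz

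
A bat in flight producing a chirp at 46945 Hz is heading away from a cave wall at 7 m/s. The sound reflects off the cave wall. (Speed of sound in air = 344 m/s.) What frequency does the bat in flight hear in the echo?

45073 Hz

The cave wall receives the sound from a moving source: f₁ = f₀ · v/(v + v_e) = 46945 × 344/351 ≈ 46009 Hz.
On the return leg the bat in flight is a moving observer: f₂ = f₁ · (v − v_e)/v = 46009 × 337/344 ≈ 45073 Hz.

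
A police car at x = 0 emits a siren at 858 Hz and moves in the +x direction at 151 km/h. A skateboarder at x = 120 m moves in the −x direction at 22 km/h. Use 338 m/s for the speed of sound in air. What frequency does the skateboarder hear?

997 Hz

151 km/h = 41.94 m/s; 22 km/h = 6.111 m/s.
The observer lies on the +x side, so the source is heading toward the observer and the observer is heading toward the source.
General Doppler shift: f' = f · (v + v_o)/(v − v_s).
f' = 858 × (338 + 6.111)/(338 − 41.94) = 858 × 344.11/296.06 ≈ 997 Hz.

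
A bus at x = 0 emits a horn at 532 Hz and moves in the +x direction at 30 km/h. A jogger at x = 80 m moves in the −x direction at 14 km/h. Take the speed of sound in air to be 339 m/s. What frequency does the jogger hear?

552 Hz

30 km/h = 8.333 m/s; 14 km/h = 3.889 m/s.
The observer lies on the +x side, so the source is heading toward the observer and the observer is heading toward the source.
With source approaching and observer approaching, f' = f · (v + v_o)/(v − v_s).
f' = 532 × (339 + 3.889)/(339 − 8.333) = 532 × 342.89/330.67 ≈ 552 Hz.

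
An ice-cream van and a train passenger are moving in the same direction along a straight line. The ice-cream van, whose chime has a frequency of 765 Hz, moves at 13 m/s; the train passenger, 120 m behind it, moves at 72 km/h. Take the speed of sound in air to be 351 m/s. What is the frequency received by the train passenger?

72 km/h = 20 m/s.
The train passenger is behind, so the ice-cream van is moving away from it while the train passenger is moving toward the ice-cream van.
General Doppler shift: f' = f · (v + v_o)/(v + v_s).
f' = 765 × (351 + 20)/(351 + 13) = 765 × 371/364 ≈ 780 Hz.

780 Hz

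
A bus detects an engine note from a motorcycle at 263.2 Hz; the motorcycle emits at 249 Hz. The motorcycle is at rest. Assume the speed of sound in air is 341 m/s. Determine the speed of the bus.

f' > f, so the bus is approaching.
f' = f · (v + v_o)/v ⇒ v_o = v · |f'/f − 1|.
v_o = 341 × |263.2/249 − 1| = 341 × 0.05703 ≈ 19.4 m/s.

19.4 m/s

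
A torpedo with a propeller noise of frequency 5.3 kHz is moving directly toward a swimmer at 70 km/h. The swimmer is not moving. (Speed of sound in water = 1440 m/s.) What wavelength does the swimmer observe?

70 km/h = 19.44 m/s.
With the source moving toward a stationary observer, f' = f · v/(v − v_s).
f' = 5.3 × 1440/(1440 − 19.44) ≈ 5.37 kHz.
λ' = v/f' = 1440/5372.55 ≈ 26.8 cm.

26.8 cm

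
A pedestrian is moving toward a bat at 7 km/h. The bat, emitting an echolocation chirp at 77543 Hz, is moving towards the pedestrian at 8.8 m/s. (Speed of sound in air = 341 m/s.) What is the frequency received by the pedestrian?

80051 Hz

7 km/h = 1.944 m/s.
With source approaching and observer approaching, f' = f · (v + v_o)/(v − v_s).
f' = 77543 × (341 + 1.944)/(341 − 8.8) = 77543 × 342.94/332.2 ≈ 80051 Hz.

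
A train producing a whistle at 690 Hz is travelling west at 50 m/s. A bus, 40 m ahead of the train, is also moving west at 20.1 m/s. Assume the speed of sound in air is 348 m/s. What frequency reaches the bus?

The bus is ahead, so the train is moving toward it while the bus is moving away from the train.
General Doppler shift: f' = f · (v − v_o)/(v − v_s).
f' = 690 × (348 − 20.1)/(348 − 50) = 690 × 327.9/298 ≈ 759 Hz.

759 Hz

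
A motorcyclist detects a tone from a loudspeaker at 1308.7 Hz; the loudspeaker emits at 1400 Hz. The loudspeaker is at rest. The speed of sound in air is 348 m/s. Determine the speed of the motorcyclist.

f' < f, so the motorcyclist is receding.
f' = f · (v − v_o)/v ⇒ v_o = v · |f'/f − 1|.
v_o = 348 × |1308.7/1400 − 1| = 348 × 0.06521 ≈ 22.7 m/s.

22.7 m/s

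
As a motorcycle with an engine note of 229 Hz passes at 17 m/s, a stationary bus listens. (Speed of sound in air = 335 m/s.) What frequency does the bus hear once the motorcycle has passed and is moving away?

Receding: f₂ = f · v/(v + v_s) = 229 × 335/352 ≈ 218 Hz.

218 Hz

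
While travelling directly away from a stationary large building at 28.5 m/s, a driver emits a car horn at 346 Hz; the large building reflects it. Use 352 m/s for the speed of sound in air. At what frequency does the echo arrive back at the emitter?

294 Hz

The large building receives the sound from a moving source: f₁ = f₀ · v/(v + v_e) = 346 × 352/380.5 ≈ 320 Hz.
On the return leg the driver is a moving observer: f₂ = f₁ · (v − v_e)/v = 320 × 323.5/352 ≈ 294 Hz.
Equivalently f₂ = f₀ · (v − v_e)/(v + v_e).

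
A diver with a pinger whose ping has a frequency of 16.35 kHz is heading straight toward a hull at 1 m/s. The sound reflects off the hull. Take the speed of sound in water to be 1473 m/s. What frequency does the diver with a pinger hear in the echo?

16.37 kHz

The hull receives the sound from a moving source: f₁ = f₀ · v/(v − v_e) = 16.35 × 1473/1472 ≈ 16.36 kHz.
On the return leg the diver with a pinger is a moving observer: f₂ = f₁ · (v + v_e)/v = 16.36 × 1474/1473 ≈ 16.37 kHz.
Equivalently f₂ = f₀ · (v + v_e)/(v − v_e).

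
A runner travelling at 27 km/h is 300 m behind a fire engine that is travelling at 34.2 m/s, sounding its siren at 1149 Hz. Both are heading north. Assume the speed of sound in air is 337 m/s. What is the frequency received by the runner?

1066 Hz

27 km/h = 7.5 m/s.
The runner is behind, so the fire engine is moving away from it while the runner is moving toward the fire engine.
With source receding and observer approaching, f' = f · (v + v_o)/(v + v_s).
f' = 1149 × (337 + 7.5)/(337 + 34.2) = 1149 × 344.5/371.2 ≈ 1066 Hz.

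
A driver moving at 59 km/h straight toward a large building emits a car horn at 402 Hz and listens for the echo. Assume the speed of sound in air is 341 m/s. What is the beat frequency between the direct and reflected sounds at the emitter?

40.6 Hz

59 km/h = 16.39 m/s.
The large building receives the sound from a moving source: f₁ = f₀ · v/(v − v_e) = 402 × 341/324.61 ≈ 422.3 Hz.
On the return leg the driver is a moving observer: f₂ = f₁ · (v + v_e)/v = 422.3 × 357.39/341 ≈ 442.6 Hz.
Beat against the emitted tone: |f₂ − f₀| = 2v_e·f₀/(v − v_e) = 2 × 16.39 × 402/324.61 ≈ 40.6 Hz.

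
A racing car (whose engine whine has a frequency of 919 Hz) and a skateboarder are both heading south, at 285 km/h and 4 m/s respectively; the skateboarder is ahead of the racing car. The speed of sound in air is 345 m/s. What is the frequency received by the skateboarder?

285 km/h = 79.17 m/s.
The skateboarder is ahead, so the racing car is moving toward it while the skateboarder is moving away from the racing car.
Both move, so f' = f · (v − v_o)/(v − v_s).
f' = 919 × (345 − 4)/(345 − 79.17) = 919 × 341/265.83 ≈ 1179 Hz.

1179 Hz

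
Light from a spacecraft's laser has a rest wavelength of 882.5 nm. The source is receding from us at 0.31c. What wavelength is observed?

1216.0 nm

Relativistic Doppler for wavelength: λ' = λ₀ · √((1 + β)/(1 − β)).
λ' = 882.5 × √(1.3100/0.6900) = 882.5 × 1.37788 ≈ 1216.0 nm.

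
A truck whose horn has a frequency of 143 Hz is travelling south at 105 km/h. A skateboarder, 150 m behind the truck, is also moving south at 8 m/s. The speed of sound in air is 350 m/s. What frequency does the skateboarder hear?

135 Hz

105 km/h = 29.17 m/s.
The skateboarder is behind, so the truck is moving away from it while the skateboarder is moving toward the truck.
Both move, so f' = f · (v + v_o)/(v + v_s).
f' = 143 × (350 + 8)/(350 + 29.17) = 143 × 358/379.17 ≈ 135 Hz.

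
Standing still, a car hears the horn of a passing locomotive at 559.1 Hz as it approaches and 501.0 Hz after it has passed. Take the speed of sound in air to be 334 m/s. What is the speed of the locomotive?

18.3 m/s

f₁/f₂ = (v + v_s)/(v − v_s), so v_s = v · (f₁ − f₂)/(f₁ + f₂).
v_s = 334 × (559.1 − 501.0)/(559.1 + 501.0) = 334 × 58.1/1060.1 ≈ 18.3 m/s.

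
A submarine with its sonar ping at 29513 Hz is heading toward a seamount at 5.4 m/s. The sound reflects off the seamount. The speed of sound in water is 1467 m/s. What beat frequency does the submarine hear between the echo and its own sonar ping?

218 Hz

The seamount receives the sound from a moving source: f₁ = f₀ · v/(v − v_e) = 29513 × 1467/1461.6 ≈ 29622 Hz.
On the return leg the submarine is a moving observer: f₂ = f₁ · (v + v_e)/v = 29622 × 1472.4/1467 ≈ 29731 Hz.
Equivalently f₂ = f₀ · (v + v_e)/(v − v_e).
Beat against the emitted tone: |f₂ − f₀| = 2v_e·f₀/(v − v_e) = 2 × 5.4 × 29513/1461.6 ≈ 218 Hz.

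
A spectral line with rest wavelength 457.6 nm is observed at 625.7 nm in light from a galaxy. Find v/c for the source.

0.303c

λ'/λ₀ = 1.3674 > 1 (redshift), so the source is receding.
λ'/λ₀ = √((1 + β)/(1 − β)) for a receding source ⇒ β = (r² − 1)/(r² + 1) with r = λ'/λ₀.
β = (1.8696 − 1)/(1.8696 + 1) ≈ 0.303.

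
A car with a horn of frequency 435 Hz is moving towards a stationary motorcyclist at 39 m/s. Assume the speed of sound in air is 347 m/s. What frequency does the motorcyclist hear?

490 Hz

With the source moving toward a stationary observer, f' = f · v/(v − v_s).
f' = 435 × 347/(347 − 39) = 435 × 347/308 ≈ 490 Hz.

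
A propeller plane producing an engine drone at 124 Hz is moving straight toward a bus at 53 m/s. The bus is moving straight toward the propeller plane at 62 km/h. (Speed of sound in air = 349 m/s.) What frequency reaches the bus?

62 km/h = 17.22 m/s.
General Doppler shift: f' = f · (v + v_o)/(v − v_s).
f' = 124 × (349 + 17.22)/(349 − 53) = 124 × 366.22/296 ≈ 153 Hz.

153 Hz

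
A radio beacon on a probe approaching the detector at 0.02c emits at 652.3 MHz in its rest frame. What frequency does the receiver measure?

665.5 MHz

Relativistic Doppler for frequency: f' = f₀ · √((1 + β)/(1 − β)).
f' = 652.3 × √(1.0200/0.9800) = 652.3 × 1.02020 ≈ 665.5 MHz.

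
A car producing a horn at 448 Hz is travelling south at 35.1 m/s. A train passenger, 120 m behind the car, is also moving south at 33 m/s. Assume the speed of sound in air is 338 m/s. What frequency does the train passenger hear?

445 Hz

The train passenger is behind, so the car is moving away from it while the train passenger is moving toward the car.
General Doppler shift: f' = f · (v + v_o)/(v + v_s).
f' = 448 × (338 + 33)/(338 + 35.1) = 448 × 371/373.1 ≈ 445 Hz.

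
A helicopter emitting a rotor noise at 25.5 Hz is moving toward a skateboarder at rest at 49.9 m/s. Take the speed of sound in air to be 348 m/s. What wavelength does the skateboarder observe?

Only the source moves, toward the listener, so f' = f · v/(v − v_s).
f' = 25.5 × 348/(348 − 49.9) ≈ 29.8 Hz.
λ' = v/f' = 348/29.7685 ≈ 11.69 m.

11.69 m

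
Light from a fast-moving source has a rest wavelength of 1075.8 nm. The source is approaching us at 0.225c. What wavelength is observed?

Relativistic Doppler for wavelength: λ' = λ₀ · √((1 − β)/(1 + β)).
λ' = 1075.8 × √(0.7750/1.2250) = 1075.8 × 0.79539 ≈ 855.7 nm.

855.7 nm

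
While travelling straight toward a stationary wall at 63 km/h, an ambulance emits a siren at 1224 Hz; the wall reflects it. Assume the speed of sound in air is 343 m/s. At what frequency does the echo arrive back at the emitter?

63 km/h = 17.5 m/s.
The wall receives the sound from a moving source: f₁ = f₀ · v/(v − v_e) = 1224 × 343/325.5 ≈ 1290 Hz.
On the return leg the ambulance is a moving observer: f₂ = f₁ · (v + v_e)/v = 1290 × 360.5/343 ≈ 1356 Hz.

1356 Hz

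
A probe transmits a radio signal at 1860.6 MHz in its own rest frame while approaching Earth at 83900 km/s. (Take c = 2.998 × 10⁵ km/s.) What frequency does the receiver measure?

β = v/c = 83900/299800 = 0.2799.
Relativistic Doppler for frequency: f' = f₀ · √((1 + β)/(1 − β)).
f' = 1860.6 × √(1.2799/0.7201) = 1860.6 × 1.33312 ≈ 2480.4 MHz.

2480.4 MHz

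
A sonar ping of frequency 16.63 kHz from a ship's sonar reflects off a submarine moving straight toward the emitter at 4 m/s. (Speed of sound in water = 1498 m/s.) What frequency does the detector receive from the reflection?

At the submarine (a moving observer), f₁ = f₀ · (v + u)/v = 16.63 × 1502/1498 ≈ 16.67 kHz.
The reflection then acts as a moving source: f₂ = f₁ · v/(v − u) ≈ 16.72 kHz.
Equivalently f₂ = f₀ · (v + u)/(v − u).

16.72 kHz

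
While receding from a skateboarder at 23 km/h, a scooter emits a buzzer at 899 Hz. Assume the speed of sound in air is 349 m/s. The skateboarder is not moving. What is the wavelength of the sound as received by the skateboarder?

23 km/h = 6.389 m/s.
Only the source moves, away from the listener, so f' = f · v/(v + v_s).
f' = 899 × 349/(349 + 6.389) ≈ 883 Hz.
λ' = v/f' = 349/882.839 ≈ 39.5 cm.

39.5 cm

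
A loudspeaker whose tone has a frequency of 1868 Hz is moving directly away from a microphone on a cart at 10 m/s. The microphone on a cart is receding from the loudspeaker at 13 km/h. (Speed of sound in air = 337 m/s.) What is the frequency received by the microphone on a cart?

1795 Hz

13 km/h = 3.611 m/s.
Both move, so f' = f · (v − v_o)/(v + v_s).
f' = 1868 × (337 − 3.611)/(337 + 10) = 1868 × 333.39/347 ≈ 1795 Hz.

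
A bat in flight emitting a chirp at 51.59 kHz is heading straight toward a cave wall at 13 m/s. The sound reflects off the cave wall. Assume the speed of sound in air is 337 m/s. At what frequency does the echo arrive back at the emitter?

The cave wall receives the sound from a moving source: f₁ = f₀ · v/(v − v_e) = 51.59 × 337/324 ≈ 53.7 kHz.
On the return leg the bat in flight is a moving observer: f₂ = f₁ · (v + v_e)/v = 53.7 × 350/337 ≈ 55.7 kHz.

55.7 kHz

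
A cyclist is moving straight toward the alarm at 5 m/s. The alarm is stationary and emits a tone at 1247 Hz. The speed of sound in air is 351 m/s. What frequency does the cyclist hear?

1265 Hz

Moving observer, stationary source: f' = f · (v + v_o)/v.
f' = 1247 × (351 + 5)/351 = 1247 × 356/351 ≈ 1265 Hz.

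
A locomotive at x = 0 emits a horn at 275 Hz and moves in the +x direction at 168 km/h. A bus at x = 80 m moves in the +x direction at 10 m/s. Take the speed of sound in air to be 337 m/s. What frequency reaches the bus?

168 km/h = 46.67 m/s.
The observer lies on the +x side, so the source is heading toward the observer and the observer is heading away from the source.
With source approaching and observer receding, f' = f · (v − v_o)/(v − v_s).
f' = 275 × (337 − 10)/(337 − 46.67) = 275 × 327/290.33 ≈ 310 Hz.

310 Hz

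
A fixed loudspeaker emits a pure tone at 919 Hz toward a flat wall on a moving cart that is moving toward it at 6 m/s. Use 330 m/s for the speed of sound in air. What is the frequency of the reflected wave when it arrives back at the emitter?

The flat wall on a moving cart first receives the wave as a moving observer: f₁ = f₀ · (v + u)/v = 919 × (330 + 6)/330 ≈ 936 Hz.
The reflection then acts as a moving source: f₂ = f₁ · v/(v − u) ≈ 953 Hz.
Equivalently f₂ = f₀ · (v + u)/(v − u).

953 Hz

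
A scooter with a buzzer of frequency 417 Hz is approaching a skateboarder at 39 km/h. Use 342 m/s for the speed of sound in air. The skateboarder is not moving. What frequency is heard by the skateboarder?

431 Hz

39 km/h = 10.83 m/s.
Moving source, stationary observer: f' = f · v/(v − v_s) since the source is approaching.
f' = 417 × 342/(342 − 10.83) = 417 × 342/331.2 ≈ 431 Hz.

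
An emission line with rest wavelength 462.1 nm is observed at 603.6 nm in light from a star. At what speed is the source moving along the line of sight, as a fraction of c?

λ'/λ₀ = 1.3062 > 1 (redshift), so the source is receding.
λ'/λ₀ = √((1 + β)/(1 − β)) for a receding source ⇒ β = (r² − 1)/(r² + 1) with r = λ'/λ₀.
β = (1.7062 − 1)/(1.7062 + 1) ≈ 0.261.

0.261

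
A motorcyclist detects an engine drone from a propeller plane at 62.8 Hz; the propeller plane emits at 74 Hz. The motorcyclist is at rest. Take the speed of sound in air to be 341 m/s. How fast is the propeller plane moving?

61 m/s

f' < f, so the propeller plane is receding.
f' = f · v/(v + v_s) ⇒ v_s = v · |1 − f/f'|.
v_s = 341 × |1 − 74/62.8| = 341 × 0.1783 ≈ 61 m/s.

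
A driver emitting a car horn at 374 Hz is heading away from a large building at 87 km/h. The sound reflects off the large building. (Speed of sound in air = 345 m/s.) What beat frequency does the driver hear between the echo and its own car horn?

49.0 Hz

87 km/h = 24.17 m/s.
The large building receives the sound from a moving source: f₁ = f₀ · v/(v + v_e) = 374 × 345/369.17 ≈ 349.5 Hz.
On the return leg the driver is a moving observer: f₂ = f₁ · (v − v_e)/v = 349.5 × 320.83/345 ≈ 325.0 Hz.
Beat against the emitted tone: |f₂ − f₀| = 2v_e·f₀/(v + v_e) = 2 × 24.17 × 374/369.17 ≈ 49.0 Hz.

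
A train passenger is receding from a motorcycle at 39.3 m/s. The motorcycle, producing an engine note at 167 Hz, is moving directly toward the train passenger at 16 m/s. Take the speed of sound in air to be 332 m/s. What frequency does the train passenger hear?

General Doppler shift: f' = f · (v − v_o)/(v − v_s).
f' = 167 × (332 − 39.3)/(332 − 16) = 167 × 292.7/316 ≈ 155 Hz.

155 Hz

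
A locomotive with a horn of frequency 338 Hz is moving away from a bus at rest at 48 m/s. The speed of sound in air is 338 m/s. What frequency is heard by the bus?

With the source moving away from a stationary observer, f' = f · v/(v + v_s).
f' = 338 × 338/(338 + 48) = 338 × 338/386 ≈ 296 Hz.

296 Hz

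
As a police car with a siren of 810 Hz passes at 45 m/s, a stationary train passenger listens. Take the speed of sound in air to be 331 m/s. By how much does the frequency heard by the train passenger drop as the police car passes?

Approaching: f₁ = f · v/(v − v_s) = 810 × 331/286 ≈ 937 Hz.
Receding: f₂ = f · v/(v + v_s) = 810 × 331/376 ≈ 713 Hz.
Drop: f₁ − f₂ = 2f·v·v_s/(v² − v_s²) = 2 × 810 × 331 × 45/(331² − 45²) ≈ 224 Hz.

224 Hz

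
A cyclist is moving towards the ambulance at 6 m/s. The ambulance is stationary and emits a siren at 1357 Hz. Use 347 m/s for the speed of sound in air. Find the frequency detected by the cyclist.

Only the observer moves, toward the source, so f' = f · (v + v_o)/v.
f' = 1357 × (347 + 6)/347 = 1357 × 353/347 ≈ 1380 Hz.

1380 Hz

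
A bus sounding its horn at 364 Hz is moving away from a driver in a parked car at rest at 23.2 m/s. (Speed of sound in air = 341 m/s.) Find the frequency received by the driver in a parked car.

341 Hz

Only the source moves, away from the listener, so f' = f · v/(v + v_s).
f' = 364 × 341/(341 + 23.2) = 364 × 341/364.2 ≈ 341 Hz.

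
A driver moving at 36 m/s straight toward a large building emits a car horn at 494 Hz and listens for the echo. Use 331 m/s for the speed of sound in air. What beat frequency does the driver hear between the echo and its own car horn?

121 Hz

The large building receives the sound from a moving source: f₁ = f₀ · v/(v − v_e) = 494 × 331/295 ≈ 554.3 Hz.
On the return leg the driver is a moving observer: f₂ = f₁ · (v + v_e)/v = 554.3 × 367/331 ≈ 614.6 Hz.
Equivalently f₂ = f₀ · (v + v_e)/(v − v_e).
Beat against the emitted tone: |f₂ − f₀| = 2v_e·f₀/(v − v_e) = 2 × 36 × 494/295 ≈ 121 Hz.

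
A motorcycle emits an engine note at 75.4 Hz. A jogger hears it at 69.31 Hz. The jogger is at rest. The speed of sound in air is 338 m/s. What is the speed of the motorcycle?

30 m/s

f' < f, so the motorcycle is receding.
f' = f · v/(v + v_s) ⇒ v_s = v · |1 − f/f'|.
v_s = 338 × |1 − 75.4/69.31| = 338 × 0.08787 ≈ 30 m/s.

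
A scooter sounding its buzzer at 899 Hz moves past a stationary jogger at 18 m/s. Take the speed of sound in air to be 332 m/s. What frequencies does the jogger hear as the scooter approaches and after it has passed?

951 Hz approaching; 853 Hz receding

Approaching: f₁ = f · v/(v − v_s) = 899 × 332/314 ≈ 951 Hz.
Receding: f₂ = f · v/(v + v_s) = 899 × 332/350 ≈ 853 Hz.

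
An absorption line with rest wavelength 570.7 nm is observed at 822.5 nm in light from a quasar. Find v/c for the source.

0.350

λ'/λ₀ = 1.4412 > 1 (redshift), so the source is receding.
λ'/λ₀ = √((1 + β)/(1 − β)) for a receding source ⇒ β = (r² − 1)/(r² + 1) with r = λ'/λ₀.
β = (2.0771 − 1)/(2.0771 + 1) ≈ 0.350.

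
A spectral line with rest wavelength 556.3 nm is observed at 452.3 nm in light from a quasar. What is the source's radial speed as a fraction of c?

0.204c

λ'/λ₀ = 0.8131 < 1 (blueshift), so the source is approaching.
λ'/λ₀ = √((1 − β)/(1 + β)) for an approaching source ⇒ β = (1 − r²)/(1 + r²) with r = λ'/λ₀.
β = (1 − 0.6611)/(1 + 0.6611) ≈ 0.204.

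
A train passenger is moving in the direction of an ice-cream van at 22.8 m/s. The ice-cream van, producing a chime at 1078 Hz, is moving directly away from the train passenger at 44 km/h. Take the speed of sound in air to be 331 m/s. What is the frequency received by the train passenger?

1111 Hz

44 km/h = 12.22 m/s.
With source receding and observer approaching, f' = f · (v + v_o)/(v + v_s).
f' = 1078 × (331 + 22.8)/(331 + 12.22) = 1078 × 353.8/343.22 ≈ 1111 Hz.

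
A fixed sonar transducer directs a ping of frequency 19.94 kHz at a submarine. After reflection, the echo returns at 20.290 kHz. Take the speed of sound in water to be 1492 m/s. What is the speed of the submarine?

13.0 m/s

Double Doppler shift off a moving reflector: f₂ = f₀ · (v + u)/(v − u) (u > 0 toward emitter).
Rearranging, u = v · (f₂ − f₀)/(f₂ + f₀) = 1492 × 0.350/40.230 ≈ 13.0 m/s.
So the submarine is moving at 13.0 m/s toward the emitter.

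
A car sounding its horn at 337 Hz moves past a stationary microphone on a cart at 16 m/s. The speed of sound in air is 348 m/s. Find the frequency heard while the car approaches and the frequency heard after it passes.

353 Hz approaching; 322 Hz receding

Approaching: f₁ = f · v/(v − v_s) = 337 × 348/332 ≈ 353 Hz.
Receding: f₂ = f · v/(v + v_s) = 337 × 348/364 ≈ 322 Hz.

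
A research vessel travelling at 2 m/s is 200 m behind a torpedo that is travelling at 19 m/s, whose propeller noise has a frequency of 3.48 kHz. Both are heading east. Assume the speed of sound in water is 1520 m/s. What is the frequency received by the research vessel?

3.44 kHz

The research vessel is behind, so the torpedo is moving away from it while the research vessel is moving toward the torpedo.
Both move, so f' = f · (v + v_o)/(v + v_s).
f' = 3.48 × (1520 + 2)/(1520 + 19) = 3.48 × 1522/1539 ≈ 3.44 kHz.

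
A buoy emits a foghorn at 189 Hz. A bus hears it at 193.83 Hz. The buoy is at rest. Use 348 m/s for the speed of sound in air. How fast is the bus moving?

8.9 m/s

f' > f, so the bus is approaching.
f' = f · (v + v_o)/v ⇒ v_o = v · |f'/f − 1|.
v_o = 348 × |193.83/189 − 1| = 348 × 0.02556 ≈ 8.9 m/s.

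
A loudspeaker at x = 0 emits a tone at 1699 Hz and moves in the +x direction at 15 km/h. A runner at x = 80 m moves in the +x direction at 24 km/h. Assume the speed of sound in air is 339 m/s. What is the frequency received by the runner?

1686 Hz

15 km/h = 4.167 m/s; 24 km/h = 6.667 m/s.
The observer lies on the +x side, so the source is heading toward the observer and the observer is heading away from the source.
With source approaching and observer receding, f' = f · (v − v_o)/(v − v_s).
f' = 1699 × (339 − 6.667)/(339 − 4.167) = 1699 × 332.33/334.83 ≈ 1686 Hz.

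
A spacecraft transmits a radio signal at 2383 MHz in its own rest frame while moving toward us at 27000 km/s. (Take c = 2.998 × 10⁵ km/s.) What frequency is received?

β = v/c = 27000/299800 = 0.0901.
Relativistic Doppler for frequency: f' = f₀ · √((1 + β)/(1 − β)).
f' = 2383 × √(1.0901/0.9099) = 2383 × 1.09451 ≈ 2608.2 MHz.

2608.2 MHz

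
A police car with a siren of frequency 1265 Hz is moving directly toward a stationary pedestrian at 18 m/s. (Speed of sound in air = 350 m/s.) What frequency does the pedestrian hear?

With the source moving toward a stationary observer, f' = f · v/(v − v_s).
f' = 1265 × 350/(350 − 18) = 1265 × 350/332 ≈ 1334 Hz.

1334 Hz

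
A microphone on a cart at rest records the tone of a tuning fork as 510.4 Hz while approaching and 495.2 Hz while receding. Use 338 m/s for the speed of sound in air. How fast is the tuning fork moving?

5.1 m/s

f₁/f₂ = (v + v_s)/(v − v_s), so v_s = v · (f₁ − f₂)/(f₁ + f₂).
v_s = 338 × (510.4 − 495.2)/(510.4 + 495.2) = 338 × 15.2/1005.6 ≈ 5.1 m/s.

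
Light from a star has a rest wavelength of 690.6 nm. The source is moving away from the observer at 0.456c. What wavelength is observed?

Relativistic Doppler for wavelength: λ' = λ₀ · √((1 + β)/(1 − β)).
λ' = 690.6 × √(1.4560/0.5440) = 690.6 × 1.63599 ≈ 1129.8 nm.

1129.8 nm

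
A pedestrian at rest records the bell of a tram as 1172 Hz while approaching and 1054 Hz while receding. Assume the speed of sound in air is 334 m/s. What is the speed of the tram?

f₁/f₂ = (v + v_s)/(v − v_s), so v_s = v · (f₁ − f₂)/(f₁ + f₂).
v_s = 334 × (1172 − 1054)/(1172 + 1054) = 334 × 118/2226 ≈ 17.7 m/s.

17.7 m/s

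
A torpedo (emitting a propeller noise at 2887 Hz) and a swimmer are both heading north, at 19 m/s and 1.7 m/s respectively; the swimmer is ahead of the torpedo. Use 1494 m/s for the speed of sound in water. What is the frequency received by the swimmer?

The swimmer is ahead, so the torpedo is moving toward it while the swimmer is moving away from the torpedo.
General Doppler shift: f' = f · (v − v_o)/(v − v_s).
f' = 2887 × (1494 − 1.7)/(1494 − 19) = 2887 × 1492.3/1475 ≈ 2921 Hz.

2921 Hz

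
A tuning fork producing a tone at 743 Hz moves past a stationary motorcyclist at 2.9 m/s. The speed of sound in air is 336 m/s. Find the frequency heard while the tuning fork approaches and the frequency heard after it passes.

Approaching: f₁ = f · v/(v − v_s) = 743 × 336/333.1 ≈ 749 Hz.
Receding: f₂ = f · v/(v + v_s) = 743 × 336/338.9 ≈ 737 Hz.

749 Hz approaching; 737 Hz receding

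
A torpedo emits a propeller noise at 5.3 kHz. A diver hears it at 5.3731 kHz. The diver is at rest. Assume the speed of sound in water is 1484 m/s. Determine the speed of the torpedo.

20.2 m/s

f' > f, so the torpedo is approaching.
f' = f · v/(v − v_s) ⇒ v_s = v · |1 − f/f'|.
v_s = 1484 × |1 − 5.3/5.3731| = 1484 × 0.0136 ≈ 20.2 m/s.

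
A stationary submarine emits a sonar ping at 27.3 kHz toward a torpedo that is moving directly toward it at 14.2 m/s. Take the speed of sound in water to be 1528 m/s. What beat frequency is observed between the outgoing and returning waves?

The torpedo first receives the wave as a moving observer: f₁ = f₀ · (v + u)/v = 27.3 × (1528 + 14.2)/1528 ≈ 27.554 kHz.
On reflection it acts as a source moving toward the stationary detector: f₂ = f₁ · v/(v − u) = 27.554 × 1528/1513.8 ≈ 27.812 kHz.
Beat frequency (with f₀ = 27300 Hz): |f₂ − f₀| = 2u·f₀/(v − u) = 2 × 14.2 × 27300/1513.8 ≈ 512 Hz.

512 Hz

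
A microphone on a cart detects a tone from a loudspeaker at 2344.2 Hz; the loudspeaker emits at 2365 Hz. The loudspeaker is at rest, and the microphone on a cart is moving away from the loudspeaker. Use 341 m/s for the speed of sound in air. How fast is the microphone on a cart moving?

f' = f · (v − v_o)/v ⇒ v_o = v · |f'/f − 1|.
v_o = 341 × |2344.2/2365 − 1| = 341 × 0.008795 ≈ 3.00 m/s.

3.00 m/s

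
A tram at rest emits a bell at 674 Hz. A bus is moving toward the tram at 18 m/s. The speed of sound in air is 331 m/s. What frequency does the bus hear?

Only the observer moves, toward the source, so f' = f · (v + v_o)/v.
f' = 674 × (331 + 18)/331 = 674 × 349/331 ≈ 711 Hz.

711 Hz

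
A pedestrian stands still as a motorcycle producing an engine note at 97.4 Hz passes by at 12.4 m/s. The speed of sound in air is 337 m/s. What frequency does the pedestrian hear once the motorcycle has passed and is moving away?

94 Hz

Receding: f₂ = f · v/(v + v_s) = 97.4 × 337/349.4 ≈ 94 Hz.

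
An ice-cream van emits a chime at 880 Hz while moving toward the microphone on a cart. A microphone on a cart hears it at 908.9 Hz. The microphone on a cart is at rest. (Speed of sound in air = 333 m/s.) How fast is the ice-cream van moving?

f' = f · v/(v − v_s) ⇒ v_s = v · |1 − f/f'|.
v_s = 333 × |1 − 880/908.9| = 333 × 0.0318 ≈ 10.6 m/s.

10.6 m/s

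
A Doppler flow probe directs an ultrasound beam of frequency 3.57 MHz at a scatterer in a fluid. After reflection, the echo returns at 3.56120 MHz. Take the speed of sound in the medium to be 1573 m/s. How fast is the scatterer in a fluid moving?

Double Doppler shift off a moving reflector: f₂ = f₀ · (v + u)/(v − u) (u > 0 toward emitter).
Rearranging, u = v · (f₂ − f₀)/(f₂ + f₀) = 1573 × -0.00880/7.13120 ≈ -1.94 m/s.
So the scatterer in a fluid is moving at 1.94 m/s away from the emitter.

1.94 m/s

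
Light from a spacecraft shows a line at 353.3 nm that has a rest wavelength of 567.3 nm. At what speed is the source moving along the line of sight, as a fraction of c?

λ'/λ₀ = 0.6228 < 1 (blueshift), so the source is approaching.
λ'/λ₀ = √((1 − β)/(1 + β)) for an approaching source ⇒ β = (1 − r²)/(1 + r²) with r = λ'/λ₀.
β = (1 − 0.3878)/(1 + 0.3878) ≈ 0.441.

0.441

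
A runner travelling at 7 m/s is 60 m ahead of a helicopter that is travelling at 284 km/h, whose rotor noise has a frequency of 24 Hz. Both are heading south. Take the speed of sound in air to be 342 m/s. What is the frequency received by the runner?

284 km/h = 78.89 m/s.
The runner is ahead, so the helicopter is moving toward it while the runner is moving away from the helicopter.
With source approaching and observer receding, f' = f · (v − v_o)/(v − v_s).
f' = 24 × (342 − 7)/(342 − 78.89) = 24 × 335/263.11 ≈ 30.6 Hz.

30.6 Hz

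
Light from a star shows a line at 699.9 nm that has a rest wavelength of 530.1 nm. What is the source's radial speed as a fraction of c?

0.271c

λ'/λ₀ = 1.3203 > 1 (redshift), so the source is receding.
λ'/λ₀ = √((1 + β)/(1 − β)) for a receding source ⇒ β = (r² − 1)/(r² + 1) with r = λ'/λ₀.
β = (1.7432 − 1)/(1.7432 + 1) ≈ 0.271.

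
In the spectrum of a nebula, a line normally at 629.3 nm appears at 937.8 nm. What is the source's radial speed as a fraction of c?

λ'/λ₀ = 1.4902 > 1 (redshift), so the source is receding.
λ'/λ₀ = √((1 + β)/(1 − β)) for a receding source ⇒ β = (r² − 1)/(r² + 1) with r = λ'/λ₀.
β = (2.2208 − 1)/(2.2208 + 1) ≈ 0.379.

0.379c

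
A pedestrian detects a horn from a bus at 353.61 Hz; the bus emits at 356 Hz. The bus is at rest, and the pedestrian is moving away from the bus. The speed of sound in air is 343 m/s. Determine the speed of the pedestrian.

2.30 m/s

f' = f · (v − v_o)/v ⇒ v_o = v · |f'/f − 1|.
v_o = 343 × |353.61/356 − 1| = 343 × 0.006713 ≈ 2.30 m/s.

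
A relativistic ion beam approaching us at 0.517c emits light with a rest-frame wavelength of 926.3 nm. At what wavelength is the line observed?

Relativistic Doppler for wavelength: λ' = λ₀ · √((1 − β)/(1 + β)).
λ' = 926.3 × √(0.4830/1.5170) = 926.3 × 0.56426 ≈ 522.7 nm.

522.7 nm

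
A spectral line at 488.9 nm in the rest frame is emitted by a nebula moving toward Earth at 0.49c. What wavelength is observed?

Relativistic Doppler for wavelength: λ' = λ₀ · √((1 − β)/(1 + β)).
λ' = 488.9 × √(0.5100/1.4900) = 488.9 × 0.58505 ≈ 286.0 nm.

286.0 nm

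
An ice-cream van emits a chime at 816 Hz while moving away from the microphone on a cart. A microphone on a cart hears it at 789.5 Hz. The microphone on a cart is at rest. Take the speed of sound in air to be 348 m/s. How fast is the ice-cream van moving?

11.7 m/s

f' = f · v/(v + v_s) ⇒ v_s = v · |1 − f/f'|.
v_s = 348 × |1 − 816/789.5| = 348 × 0.03357 ≈ 11.7 m/s.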